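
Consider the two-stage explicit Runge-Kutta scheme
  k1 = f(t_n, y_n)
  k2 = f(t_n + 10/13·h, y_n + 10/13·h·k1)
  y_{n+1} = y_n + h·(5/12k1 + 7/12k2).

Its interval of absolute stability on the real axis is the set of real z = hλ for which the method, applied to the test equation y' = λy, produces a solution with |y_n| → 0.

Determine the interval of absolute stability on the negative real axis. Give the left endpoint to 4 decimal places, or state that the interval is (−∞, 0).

Test eqn y'=λy, z=hλ:
  k1=λy_n ⇒ h·k1=z·y_n;  k2=λ(1+10/13z)y_n ⇒ h·k2=z(1+10/13z)y_n
  y_{n+1}/y_n = 1 + 5/12z + 7/12z(1+10/13z) = 1 + z + 35/78z²
  ⇒ R(z) = 1 + z + 35/78z².

Boundary: |R(x)|=1, x<0.
x=-1.52: |R|=0.5167
R=1: x+35/78x²=0 ⇒ x=−78/35=-2.2286; min R=1−1/(4·35/78)=0.4429>−1
Confirm numerically:
  x=-1.469: |R|=0.49932 <1
  x=-1.273: |R|=0.45416 <1
  x=-0.988: |R|=0.45001 <1
  x=-2.616: |R|=1.45478 >1
  x=-2.499: |R|=1.30324 >1
So |R|<1 on (-2.2286, 0).

(-2.2286, 0).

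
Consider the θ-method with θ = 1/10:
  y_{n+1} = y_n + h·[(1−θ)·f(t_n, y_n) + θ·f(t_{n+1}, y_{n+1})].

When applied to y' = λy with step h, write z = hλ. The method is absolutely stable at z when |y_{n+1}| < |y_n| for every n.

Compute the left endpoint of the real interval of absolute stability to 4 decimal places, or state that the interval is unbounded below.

Set f=λy, z=hλ:
  y_{n+1} = y_n + z·[9/10·y_n + 1/10·y_{n+1}] ⇒ (1 − 1/10z)y_{n+1} = (1 + 9/10z)y_n
  ⇒ R(z) = (1 + 9/10z)/(1 − 1/10z).

Solve |R(x)|<1 on ℝ⁻.
x=-1.3: |R|=0.1504
R=−1: 1+9/10x = −1+1/10x ⇒ -4/5x=2 ⇒ x=2/(-4/5)=-2.5000
Confirm numerically:
  x=-1.983: |R|=0.65484 <1
  x=-1.220: |R|=0.08734 <1
  x=-1.113: |R|=0.00153 <1
  x=-2.783: |R|=1.17711 >1
  x=-2.739: |R|=1.15009 >1
  x=-2.545: |R|=1.02870 >1
Interval (-2.5000, 0).

z* = -2.5000.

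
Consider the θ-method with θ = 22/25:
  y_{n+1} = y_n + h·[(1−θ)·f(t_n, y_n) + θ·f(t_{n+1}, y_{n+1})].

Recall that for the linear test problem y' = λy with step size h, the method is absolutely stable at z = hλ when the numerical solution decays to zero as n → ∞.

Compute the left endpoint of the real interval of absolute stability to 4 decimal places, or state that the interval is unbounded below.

interval (−∞, 0).

Test eqn y'=λy, z=hλ:
  y_{n+1} = y_n + z·[3/25·y_n + 22/25·y_{n+1}] ⇒ (1 − 22/25z)y_{n+1} = (1 + 3/25z)y_n
  so R(z) = (1 + 3/25z)/(1 − 22/25z).

Solve |R(x)|<1 on ℝ⁻.
x=-1.42: |R|=0.3688
x=-2: |R|=0.2754
x=-10: |R|=0.0204
x=-100: |R|=0.1236
θ=22/25≥1/2 ⇒ |1+3/25x|<|1−22/25x| ∀x<0 ⇒ stable on all of ℝ⁻.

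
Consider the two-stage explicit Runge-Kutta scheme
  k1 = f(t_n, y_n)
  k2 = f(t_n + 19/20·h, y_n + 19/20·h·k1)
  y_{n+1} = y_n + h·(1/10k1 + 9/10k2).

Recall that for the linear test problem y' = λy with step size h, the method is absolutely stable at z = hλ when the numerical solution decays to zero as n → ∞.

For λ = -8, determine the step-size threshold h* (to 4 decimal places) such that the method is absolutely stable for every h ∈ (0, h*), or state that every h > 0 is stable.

(-1.1696,0); λ=-8 ⇒ h* = (200/171)/8 = 0.1462.

Set f=λy, z=hλ:
  k1=λy_n ⇒ h·k1=z·y_n;  k2=λ(1+19/20z)y_n ⇒ h·k2=z(1+19/20z)y_n
  y_{n+1}/y_n = 1 + 1/10z + 9/10z(1+19/20z) = 1 + z + 171/200z²
  so R(z) = 1 + z + 171/200z².

Find x<0 with |R(x)|<1.
x=-1.7: |R|=1.7710
R=1: x+171/200x²=0 ⇒ x=−200/171=-1.1696; min R=1−1/(4·171/200)=0.7076>−1
Confirm numerically:
  x=-0.915: |R|=0.80083 <1
  x=-0.714: |R|=0.72188 <1
  x=-0.516: |R|=0.71165 <1
  x=-1.534: |R|=1.47795 >1
  x=-1.227: |R|=1.06023 >1
  x=-1.207: |R|=1.03861 >1
Interval (-1.1696, 0).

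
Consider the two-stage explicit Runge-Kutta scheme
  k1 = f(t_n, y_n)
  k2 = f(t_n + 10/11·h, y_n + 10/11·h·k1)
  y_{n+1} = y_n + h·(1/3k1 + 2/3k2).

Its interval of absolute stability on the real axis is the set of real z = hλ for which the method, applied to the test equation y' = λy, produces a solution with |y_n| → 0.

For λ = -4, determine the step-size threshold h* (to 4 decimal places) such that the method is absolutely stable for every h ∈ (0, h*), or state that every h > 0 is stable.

(-1.6500,0); λ=-4 ⇒ h* = (33/20)/4 = 0.4125.

On y'=λy, z=hλ:
  k1=λy_n ⇒ h·k1=z·y_n;  k2=λ(1+10/11z)y_n ⇒ h·k2=z(1+10/11z)y_n
  y_{n+1}/y_n = 1 + 1/3z + 2/3z(1+10/11z) = 1 + z + 20/33z²
  Hence R(z) = 1 + z + 20/33z².

Need |R(x)|<1, x<0.
x=-1.49: |R|=0.8555
R=1: x+20/33x²=0 ⇒ x=−33/20=-1.6500; min R=1−1/(4·20/33)=0.5875>−1
Confirm numerically:
  x=-1.558: |R|=0.91313 <1
  x=-1.243: |R|=0.69339 <1
  x=-1.190: |R|=0.66824 <1
  x=-0.786: |R|=0.58842 <1
  x=-1.971: |R|=1.38345 >1
  x=-1.920: |R|=1.31418 >1
  x=-1.712: |R|=1.06433 >1
Stable set (-1.6500, 0).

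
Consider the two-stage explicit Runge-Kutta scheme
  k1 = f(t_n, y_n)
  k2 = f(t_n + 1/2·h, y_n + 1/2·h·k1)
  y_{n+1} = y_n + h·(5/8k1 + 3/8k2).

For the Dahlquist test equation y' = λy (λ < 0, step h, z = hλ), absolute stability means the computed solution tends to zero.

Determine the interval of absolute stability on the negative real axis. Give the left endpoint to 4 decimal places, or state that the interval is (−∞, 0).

With y'=λy (z=hλ):
  k1=λy_n ⇒ h·k1=z·y_n;  k2=λ(1+1/2z)y_n ⇒ h·k2=z(1+1/2z)y_n
  y_{n+1}/y_n = 1 + 5/8z + 3/8z(1+1/2z) = 1 + z + 3/16z²
  Hence R(z) = 1 + z + 3/16z².

Need |R(x)|<1, x<0.
x=-0.67: |R|=0.4142
R=1: x+3/16x²=0 ⇒ x=−16/3=-5.3333; min R=1−1/(4·3/16)=-0.3333>−1
Confirm numerically:
  x=-5.092: |R|=0.76959 <1
  x=-4.832: |R|=0.54579 <1
  x=-3.503: |R|=0.20219 <1
  x=-2.233: |R|=0.29807 <1
  x=-5.863: |R|=1.58227 >1
  x=-5.509: |R|=1.18145 >1
Stable set (-5.3333, 0).

(-5.3333, 0).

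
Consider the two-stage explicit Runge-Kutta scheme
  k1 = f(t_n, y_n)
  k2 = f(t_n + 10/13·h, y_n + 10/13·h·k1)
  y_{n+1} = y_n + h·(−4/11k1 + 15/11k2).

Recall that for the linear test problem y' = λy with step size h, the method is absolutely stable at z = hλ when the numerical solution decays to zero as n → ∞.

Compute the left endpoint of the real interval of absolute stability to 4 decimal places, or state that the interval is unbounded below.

On y'=λy, z=hλ:
  k1=λy_n ⇒ h·k1=z·y_n;  k2=λ(1+10/13z)y_n ⇒ h·k2=z(1+10/13z)y_n
  y_{n+1}/y_n = 1 − 4/11z + 15/11z(1+10/13z) = 1 + z + 150/143z²
  Hence R(z) = 1 + z + 150/143z².

Solve |R(x)|<1 on ℝ⁻.
x=-0.52: |R|=0.7636
R=1: x+150/143x²=0 ⇒ x=−143/150=-0.9533; min R=1−1/(4·150/143)=0.7617>−1
Confirm numerically:
  x=-0.827: |R|=0.89041 <1
  x=-0.642: |R|=0.79034 <1
  x=-0.564: |R|=0.76967 <1
  x=-1.283: |R|=1.44367 >1
  x=-1.156: |R|=1.24575 >1
  x=-1.077: |R|=1.13971 >1
Stable set (-0.9533, 0).

z* = -0.9533.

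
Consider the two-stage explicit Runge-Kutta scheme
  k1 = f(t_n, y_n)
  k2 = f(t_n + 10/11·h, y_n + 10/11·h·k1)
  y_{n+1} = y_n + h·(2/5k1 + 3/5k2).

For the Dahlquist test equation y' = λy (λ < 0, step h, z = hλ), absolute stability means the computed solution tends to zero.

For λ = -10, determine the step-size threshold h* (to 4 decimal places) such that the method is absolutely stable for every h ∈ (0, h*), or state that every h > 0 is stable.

Set f=λy, z=hλ:
  k1=λy_n ⇒ h·k1=z·y_n;  k2=λ(1+10/11z)y_n ⇒ h·k2=z(1+10/11z)y_n
  y_{n+1}/y_n = 1 + 2/5z + 3/5z(1+10/11z) = 1 + z + 6/11z²
  R(z) = 1 + z + 6/11z².

Find x<0 with |R(x)|<1.
x=-0.41: |R|=0.6817
R=1: x+6/11x²=0 ⇒ x=−11/6=-1.8333; min R=1−1/(4·6/11)=0.5417>−1
Confirm numerically:
  x=-1.419: |R|=0.67931 <1
  x=-0.891: |R|=0.54203 <1
  x=-0.800: |R|=0.54909 <1
  x=-2.247: |R|=1.50700 >1
  x=-2.154: |R|=1.37675 >1
  x=-1.988: |R|=1.16771 >1
Stable set (-1.8333, 0).

(-1.8333,0); λ=-10 ⇒ h* = (11/6)/10 = 0.1833.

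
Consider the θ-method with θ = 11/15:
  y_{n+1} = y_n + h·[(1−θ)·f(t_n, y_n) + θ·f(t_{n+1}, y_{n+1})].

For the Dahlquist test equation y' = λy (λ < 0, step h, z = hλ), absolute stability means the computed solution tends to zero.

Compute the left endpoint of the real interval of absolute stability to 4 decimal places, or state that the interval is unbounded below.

On y'=λy, z=hλ:
  y_{n+1} = y_n + z·[4/15·y_n + 11/15·y_{n+1}] ⇒ (1 − 11/15z)y_{n+1} = (1 + 4/15z)y_n
  ⇒ R(z) = (1 + 4/15z)/(1 − 11/15z).

Boundary: |R(x)|=1, x<0.
x=-1.55: |R|=0.2746
x=-2: |R|=0.1892
x=-10: |R|=0.2000
x=-100: |R|=0.3453
θ=11/15≥1/2 ⇒ |1+4/15x|<|1−11/15x| ∀x<0 ⇒ interval (−∞,0).

(−∞, 0) — no finite endpoint.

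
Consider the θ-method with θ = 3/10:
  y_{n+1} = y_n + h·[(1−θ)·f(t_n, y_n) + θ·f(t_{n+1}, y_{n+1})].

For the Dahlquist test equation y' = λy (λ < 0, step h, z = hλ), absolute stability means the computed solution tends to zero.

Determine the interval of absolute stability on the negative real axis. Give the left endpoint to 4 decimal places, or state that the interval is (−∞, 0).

Test eqn y'=λy, z=hλ:
  y_{n+1} = y_n + z·[7/10·y_n + 3/10·y_{n+1}] ⇒ (1 − 3/10z)y_{n+1} = (1 + 7/10z)y_n
  so R(z) = (1 + 7/10z)/(1 − 3/10z).

Boundary: |R(x)|=1, x<0.
x=-0.38: |R|=0.6589
R=−1: 1+7/10x = −1+3/10x ⇒ -2/5x=2 ⇒ x=2/(-2/5)=-5.0000
Confirm numerically:
  x=-4.794: |R|=0.96620 <1
  x=-3.057: |R|=0.59460 <1
  x=-2.109: |R|=0.29173 <1
  x=-5.404: |R|=1.06165 >1
  x=-5.372: |R|=1.05698 >1
  x=-5.300: |R|=1.04633 >1
Interval (-5.0000, 0).

(-5.0000, 0).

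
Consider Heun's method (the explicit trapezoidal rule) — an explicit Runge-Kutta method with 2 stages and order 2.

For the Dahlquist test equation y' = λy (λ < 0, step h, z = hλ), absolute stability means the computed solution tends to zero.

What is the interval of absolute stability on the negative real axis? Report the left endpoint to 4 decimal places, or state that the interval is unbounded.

z∈(-2.0000,0).

With y'=λy (z=hλ):
  order 2, 2-stage ⇒ R(z)=1+z+z^2/2
  (e.g. R(-0.78)=0.52420, |R|=0.52420)

Solve |R(x)|<1 on ℝ⁻.
x=-0.78: |R|=0.5242
|R(-1.78)|=0.8042 |R(-1.72)|=0.7592 |R(-0.83)|=0.5145
Bisect:
  x_lo=-2.5644 |R|=1.7237  x_hi=-0.2054 |R|=0.8157
  mid=-1.38492 |R|=0.57408 →hi
  mid=-1.97467 |R|=0.97499 →hi
  mid=-2.26954 |R|=1.30587 →lo
  mid=-2.12210 |R|=1.12956 →lo
  mid=-2.04838 |R|=1.04955 →lo
  mid=-2.01153 |R|=1.01159 →lo
  mid=-1.99310 |R|=0.99312 →hi
  ...
  [-2.00001,-1.99986] ⇒ x*=-2.0000
Stable set (-2.0000, 0).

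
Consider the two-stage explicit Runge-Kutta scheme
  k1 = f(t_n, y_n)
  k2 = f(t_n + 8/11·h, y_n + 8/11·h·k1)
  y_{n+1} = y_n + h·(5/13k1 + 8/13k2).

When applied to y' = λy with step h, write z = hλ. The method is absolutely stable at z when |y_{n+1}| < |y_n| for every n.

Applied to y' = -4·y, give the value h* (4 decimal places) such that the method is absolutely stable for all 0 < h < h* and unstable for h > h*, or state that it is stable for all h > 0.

Set f=λy, z=hλ:
  k1=λy_n ⇒ h·k1=z·y_n;  k2=λ(1+8/11z)y_n ⇒ h·k2=z(1+8/11z)y_n
  y_{n+1}/y_n = 1 + 5/13z + 8/13z(1+8/11z) = 1 + z + 64/143z²
  ⇒ R(z) = 1 + z + 64/143z².

Find x<0 with |R(x)|<1.
x=-1.56: |R|=0.5292
R=1: x+64/143x²=0 ⇒ x=−143/64=-2.2344; min R=1−1/(4·64/143)=0.4414>−1
Confirm numerically:
  x=-1.444: |R|=0.48921 <1
  x=-1.124: |R|=0.44143 <1
  x=-1.001: |R|=0.44745 <1
  x=-0.984: |R|=0.44935 <1
  x=-2.747: |R|=1.63023 >1
  x=-2.455: |R|=1.24241 >1
Stable set (-2.2344, 0).

(-2.2344,0); λ=-4 ⇒ h* = (143/64)/4 = 0.5586.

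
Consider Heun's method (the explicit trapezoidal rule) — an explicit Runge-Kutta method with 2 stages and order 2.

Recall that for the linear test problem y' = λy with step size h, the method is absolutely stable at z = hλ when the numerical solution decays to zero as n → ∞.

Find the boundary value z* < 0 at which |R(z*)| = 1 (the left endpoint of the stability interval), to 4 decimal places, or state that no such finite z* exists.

z* = -2.0000.

Set f=λy, z=hλ:
  order 2, 2-stage ⇒ R(z)=1+z+z^2/2
  (e.g. R(-1.64)=0.70480, |R|=0.70480)

Boundary: |R(x)|=1, x<0.
x=-1.64: |R|=0.7048
|R(-2.33)|=1.3845 |R(-1.48)|=0.6152 |R(-0.73)|=0.5364
Bisect:
  x_lo=-2.8279 |R|=2.1706  x_hi=-0.1578 |R|=0.8546
  mid=-1.49287 |R|=0.62146 →hi
  mid=-2.16038 |R|=1.17324 →lo
  mid=-1.82663 |R|=0.84166 →hi
  mid=-1.99350 |R|=0.99353 →hi
  mid=-2.07694 |R|=1.07990 →lo
  mid=-2.03522 |R|=1.03584 →lo
  mid=-2.01436 |R|=1.01447 →lo
  mid=-2.00393 |R|=1.00394 →lo
  ...
  [-2.00002,-1.99986] ⇒ x*=-2.0000
Interval (-2.0000, 0).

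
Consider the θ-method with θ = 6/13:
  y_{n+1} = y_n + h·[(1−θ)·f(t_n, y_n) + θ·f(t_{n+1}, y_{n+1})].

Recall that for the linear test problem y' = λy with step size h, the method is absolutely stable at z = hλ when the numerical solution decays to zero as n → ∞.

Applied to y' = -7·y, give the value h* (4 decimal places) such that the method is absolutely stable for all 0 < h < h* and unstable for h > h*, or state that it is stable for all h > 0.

(-26.0000,0); λ=-7 ⇒ h* = (26)/7 = 3.7143.

Test eqn y'=λy, z=hλ:
  y_{n+1} = y_n + z·[7/13·y_n + 6/13·y_{n+1}] ⇒ (1 − 6/13z)y_{n+1} = (1 + 7/13z)y_n
  Hence R(z) = (1 + 7/13z)/(1 − 6/13z).

Find x<0 with |R(x)|<1.
x=-1.76: |R|=0.0289
R=−1: 1+7/13x = −1+6/13x ⇒ -1/13x=2 ⇒ x=2/(-1/13)=-26.0000
Confirm numerically:
  x=-25.587: |R|=0.99752 <1
  x=-13.522: |R|=0.86744 <1
  x=-11.897: |R|=0.83287 <1
  x=-26.235: |R|=1.00138 >1
  x=-26.149: |R|=1.00088 >1
Stable set (-26.0000, 0).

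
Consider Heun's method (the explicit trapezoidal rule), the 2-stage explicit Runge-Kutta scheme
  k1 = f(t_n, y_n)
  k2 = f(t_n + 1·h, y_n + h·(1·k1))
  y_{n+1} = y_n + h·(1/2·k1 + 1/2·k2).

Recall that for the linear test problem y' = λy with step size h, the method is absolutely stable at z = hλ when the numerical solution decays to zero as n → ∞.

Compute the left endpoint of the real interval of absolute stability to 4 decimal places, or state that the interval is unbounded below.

On y'=λy, z=hλ:
  order 2, 2-stage ⇒ R(z)=1+z+z^2/2
  (e.g. R(-1.74)=0.77380, |R|=0.77380)

Need |R(x)|<1, x<0.
x=-1.74: |R|=0.7738
|R(-1.66)|=0.7178 |R(-0.9)|=0.5050 |R(-0.88)|=0.5072
Bisect:
  x_lo=-2.3859 |R|=1.4604  x_hi=-0.1754 |R|=0.8400
  mid=-1.28068 |R|=0.53939 →hi
  mid=-1.83331 |R|=0.84720 →hi
  mid=-2.10962 |R|=1.11563 →lo
  mid=-1.97147 |R|=0.97187 →hi
  mid=-2.04055 |R|=1.04137 →lo
  mid=-2.00601 |R|=1.00603 →lo
  mid=-1.98874 |R|=0.98880 →hi
  ...
  [-2.00007,-1.99994] ⇒ x*=-2.0000
Interval (-2.0000, 0).

z* = -2.0000.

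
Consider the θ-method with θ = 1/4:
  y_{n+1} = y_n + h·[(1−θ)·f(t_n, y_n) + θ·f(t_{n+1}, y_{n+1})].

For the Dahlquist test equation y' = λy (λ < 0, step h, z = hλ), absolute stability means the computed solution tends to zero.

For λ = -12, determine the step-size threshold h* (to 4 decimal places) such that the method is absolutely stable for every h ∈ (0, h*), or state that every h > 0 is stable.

Test eqn y'=λy, z=hλ:
  y_{n+1} = y_n + z·[3/4·y_n + 1/4·y_{n+1}] ⇒ (1 − 1/4z)y_{n+1} = (1 + 3/4z)y_n
  R(z) = (1 + 3/4z)/(1 − 1/4z).

Solve |R(x)|<1 on ℝ⁻.
x=-1.76: |R|=0.2222
R=−1: 1+3/4x = −1+1/4x ⇒ -1/2x=2 ⇒ x=2/(-1/2)=-4.0000
Confirm numerically:
  x=-3.760: |R|=0.93814 <1
  x=-2.696: |R|=0.61051 <1
  x=-2.404: |R|=0.50156 <1
  x=-1.623: |R|=0.15454 <1
  x=-4.306: |R|=1.07368 >1
  x=-4.218: |R|=1.05305 >1
Stable set (-4.0000, 0).

(-4.0000,0); λ=-12 ⇒ h* = (4)/12 = 0.3333.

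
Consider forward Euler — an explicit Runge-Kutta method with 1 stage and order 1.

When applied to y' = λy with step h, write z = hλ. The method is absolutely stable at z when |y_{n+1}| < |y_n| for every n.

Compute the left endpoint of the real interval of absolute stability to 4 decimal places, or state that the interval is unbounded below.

With y'=λy (z=hλ):
  order 1, 1-stage ⇒ R(z)=1+z
  (e.g. R(-1.34)=-0.34000, |R|=0.34000)

Need |R(x)|<1, x<0.
x=-1.34: |R|=0.3400
|R(-1.42)|=0.4200 |R(-1.35)|=0.3500 |R(-0.99)|=0.0100
Bisect:
  x_lo=-2.8259 |R|=1.8259  x_hi=-0.2731 |R|=0.7269
  mid=-1.54951 |R|=0.54951 →hi
  mid=-2.18770 |R|=1.18770 →lo
  mid=-1.86860 |R|=0.86860 →hi
  mid=-2.02815 |R|=1.02815 →lo
  mid=-1.94838 |R|=0.94838 →hi
  mid=-1.98827 |R|=0.98827 →hi
  mid=-2.00821 |R|=1.00821 →lo
  mid=-1.99824 |R|=0.99824 →hi
  mid=-2.00322 |R|=1.00322 →lo
  ...
  [-2.00011,-1.99995] ⇒ x*=-2.0000
Interval (-2.0000, 0).

left endpoint -2.0000.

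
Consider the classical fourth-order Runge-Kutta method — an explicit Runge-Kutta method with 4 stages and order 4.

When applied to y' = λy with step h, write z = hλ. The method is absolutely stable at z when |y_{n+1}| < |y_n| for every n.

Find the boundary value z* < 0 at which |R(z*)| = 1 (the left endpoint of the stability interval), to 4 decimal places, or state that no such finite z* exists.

On y'=λy, z=hλ:
  order 4, 4-stage ⇒ R(z)=1+z+z^2/2+z^3/6+z^4/24
  (e.g. R(-1.01)=0.37169, |R|=0.37169)

Boundary: |R(x)|=1, x<0.
x=-1.01: |R|=0.3717
|R(-2.33)|=0.5043 |R(-1.23)|=0.3117 |R(-0.91)|=0.4070
Bisect:
  x_lo=-3.2107 |R|=1.8550  x_hi=-0.2341 |R|=0.7913
  mid=-1.72240 |R|=0.27601 →hi
  mid=-2.46654 |R|=0.61658 →hi
  mid=-2.83861 |R|=1.08341 →lo
  mid=-2.65258 |R|=0.81766 →hi
  mid=-2.74559 |R|=0.94178 →hi
  mid=-2.79210 |R|=1.01031 →lo
  mid=-2.76885 |R|=0.97549 →hi
  ...
  [-2.78538,-2.78520] ⇒ x*=-2.7853
So |R|<1 on (-2.7853, 0).

left endpoint -2.7853.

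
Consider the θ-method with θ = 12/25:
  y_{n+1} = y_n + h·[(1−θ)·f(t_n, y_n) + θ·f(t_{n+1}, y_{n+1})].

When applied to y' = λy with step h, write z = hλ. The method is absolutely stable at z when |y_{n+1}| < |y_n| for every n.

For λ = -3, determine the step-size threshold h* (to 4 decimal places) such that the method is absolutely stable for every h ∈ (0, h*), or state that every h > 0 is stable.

On y'=λy, z=hλ:
  y_{n+1} = y_n + z·[13/25·y_n + 12/25·y_{n+1}] ⇒ (1 − 12/25z)y_{n+1} = (1 + 13/25z)y_n
  R(z) = (1 + 13/25z)/(1 − 12/25z).

Find x<0 with |R(x)|<1.
x=-0.44: |R|=0.6367
R=−1: 1+13/25x = −1+12/25x ⇒ -1/25x=2 ⇒ x=2/(-1/25)=-50.0000
Confirm numerically:
  x=-48.136: |R|=0.99691 <1
  x=-34.533: |R|=0.96480 <1
  x=-33.901: |R|=0.96272 <1
  x=-21.916: |R|=0.90248 <1
  x=-50.457: |R|=1.00072 >1
  x=-50.392: |R|=1.00062 >1
Stable set (-50.0000, 0).

(-50.0000,0); λ=-3 ⇒ h* = (50)/3 = 16.6667.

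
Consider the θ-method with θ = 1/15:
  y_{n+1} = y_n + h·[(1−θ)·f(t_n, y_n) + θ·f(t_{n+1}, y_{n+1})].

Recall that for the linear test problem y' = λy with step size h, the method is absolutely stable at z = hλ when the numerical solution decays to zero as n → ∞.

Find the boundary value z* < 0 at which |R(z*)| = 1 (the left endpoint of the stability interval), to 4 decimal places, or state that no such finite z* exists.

z* = -2.3077.

With y'=λy (z=hλ):
  y_{n+1} = y_n + z·[14/15·y_n + 1/15·y_{n+1}] ⇒ (1 − 1/15z)y_{n+1} = (1 + 14/15z)y_n
  Hence R(z) = (1 + 14/15z)/(1 − 1/15z).

Solve |R(x)|<1 on ℝ⁻.
x=-0.93: |R|=0.1243
R=−1: 1+14/15x = −1+1/15x ⇒ -13/15x=2 ⇒ x=2/(-13/15)=-2.3077
Confirm numerically:
  x=-2.207: |R|=0.92393 <1
  x=-1.748: |R|=0.56556 <1
  x=-1.233: |R|=0.13935 <1
  x=-2.791: |R|=1.35316 >1
  x=-2.426: |R|=1.08826 >1
So |R|<1 on (-2.3077, 0).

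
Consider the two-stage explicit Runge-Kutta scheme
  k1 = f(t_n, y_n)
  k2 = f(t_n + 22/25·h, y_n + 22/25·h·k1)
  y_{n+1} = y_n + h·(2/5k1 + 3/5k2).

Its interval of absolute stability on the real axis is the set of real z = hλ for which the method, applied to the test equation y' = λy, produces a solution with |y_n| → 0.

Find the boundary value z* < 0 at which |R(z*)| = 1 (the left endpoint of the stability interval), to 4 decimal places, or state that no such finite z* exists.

left endpoint -1.8939.

Test eqn y'=λy, z=hλ:
  k1=λy_n ⇒ h·k1=z·y_n;  k2=λ(1+22/25z)y_n ⇒ h·k2=z(1+22/25z)y_n
  y_{n+1}/y_n = 1 + 2/5z + 3/5z(1+22/25z) = 1 + z + 66/125z²
  Hence R(z) = 1 + z + 66/125z².

Solve |R(x)|<1 on ℝ⁻.
x=-0.66: |R|=0.5700
R=1: x+66/125x²=0 ⇒ x=−125/66=-1.8939; min R=1−1/(4·66/125)=0.5265>−1
Confirm numerically:
  x=-1.683: |R|=0.81255 <1
  x=-1.133: |R|=0.54479 <1
  x=-0.809: |R|=0.53657 <1
  x=-0.806: |R|=0.53701 <1
  x=-2.384: |R|=1.61686 >1
  x=-2.212: |R|=1.37147 >1
So |R|<1 on (-1.8939, 0).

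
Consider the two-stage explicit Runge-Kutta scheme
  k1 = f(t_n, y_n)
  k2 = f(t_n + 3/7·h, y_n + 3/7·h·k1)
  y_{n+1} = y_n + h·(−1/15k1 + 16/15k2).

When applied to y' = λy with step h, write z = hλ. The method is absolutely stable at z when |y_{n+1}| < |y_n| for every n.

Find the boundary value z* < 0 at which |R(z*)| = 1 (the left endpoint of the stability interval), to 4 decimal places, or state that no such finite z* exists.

left endpoint -2.1875.

With y'=λy (z=hλ):
  k1=λy_n ⇒ h·k1=z·y_n;  k2=λ(1+3/7z)y_n ⇒ h·k2=z(1+3/7z)y_n
  y_{n+1}/y_n = 1 − 1/15z + 16/15z(1+3/7z) = 1 + z + 16/35z²
  R(z) = 1 + z + 16/35z².

Boundary: |R(x)|=1, x<0.
x=-0.91: |R|=0.4686
R=1: x+16/35x²=0 ⇒ x=−35/16=-2.1875; min R=1−1/(4·16/35)=0.4531>−1
Confirm numerically:
  x=-1.487: |R|=0.52382 <1
  x=-1.472: |R|=0.51853 <1
  x=-1.339: |R|=0.48062 <1
  x=-2.494: |R|=1.34945 >1
  x=-2.392: |R|=1.22362 >1
Stable set (-2.1875, 0).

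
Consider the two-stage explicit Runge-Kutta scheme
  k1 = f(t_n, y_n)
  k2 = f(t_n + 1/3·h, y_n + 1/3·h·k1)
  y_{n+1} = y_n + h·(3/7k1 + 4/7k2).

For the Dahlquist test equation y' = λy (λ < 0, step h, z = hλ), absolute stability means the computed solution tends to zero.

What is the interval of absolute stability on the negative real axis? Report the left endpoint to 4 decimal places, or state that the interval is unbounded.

Set f=λy, z=hλ:
  k1=λy_n ⇒ h·k1=z·y_n;  k2=λ(1+1/3z)y_n ⇒ h·k2=z(1+1/3z)y_n
  y_{n+1}/y_n = 1 + 3/7z + 4/7z(1+1/3z) = 1 + z + 4/21z²
  R(z) = 1 + z + 4/21z².

Solve |R(x)|<1 on ℝ⁻.
x=-0.75: |R|=0.3571
R=1: x+4/21x²=0 ⇒ x=−21/4=-5.2500; min R=1−1/(4·4/21)=-0.3125>−1
Confirm numerically:
  x=-3.948: |R|=0.02090 <1
  x=-2.899: |R|=0.29820 <1
  x=-2.370: |R|=0.30011 <1
  x=-5.536: |R|=1.30158 >1
  x=-5.407: |R|=1.16170 >1
  x=-5.270: |R|=1.02008 >1
So |R|<1 on (-5.2500, 0).

z∈(-5.2500,0).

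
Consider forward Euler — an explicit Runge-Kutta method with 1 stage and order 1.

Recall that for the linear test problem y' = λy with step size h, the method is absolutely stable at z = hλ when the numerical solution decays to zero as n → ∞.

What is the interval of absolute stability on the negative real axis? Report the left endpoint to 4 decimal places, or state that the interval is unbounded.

(-2.0000, 0).

Set f=λy, z=hλ:
  order 1, 1-stage ⇒ R(z)=1+z
  (e.g. R(-0.99)=0.01000, |R|=0.01000)

Boundary: |R(x)|=1, x<0.
x=-0.99: |R|=0.0100
|R(-2.22)|=1.2200 |R(-1.02)|=0.0200 |R(-0.59)|=0.4100
Bisect:
  x_lo=-2.3339 |R|=1.3339  x_hi=-0.0799 |R|=0.9201
  mid=-1.20687 |R|=0.20687 →hi
  mid=-1.77037 |R|=0.77037 →hi
  mid=-2.05212 |R|=1.05212 →lo
  mid=-1.91124 |R|=0.91124 →hi
  mid=-1.98168 |R|=0.98168 →hi
  mid=-2.01690 |R|=1.01690 →lo
  mid=-1.99929 |R|=0.99929 →hi
  mid=-2.00809 |R|=1.00809 →lo
  mid=-2.00369 |R|=1.00369 →lo
  ...
  [-2.00011,-1.99998] ⇒ x*=-2.0000
Interval (-2.0000, 0).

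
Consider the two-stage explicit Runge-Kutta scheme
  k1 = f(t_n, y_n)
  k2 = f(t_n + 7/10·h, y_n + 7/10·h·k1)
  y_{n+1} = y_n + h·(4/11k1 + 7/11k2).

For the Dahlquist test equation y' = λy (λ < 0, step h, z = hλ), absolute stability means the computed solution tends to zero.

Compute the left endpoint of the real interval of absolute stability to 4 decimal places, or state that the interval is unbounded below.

left endpoint -2.2449.

On y'=λy, z=hλ:
  k1=λy_n ⇒ h·k1=z·y_n;  k2=λ(1+7/10z)y_n ⇒ h·k2=z(1+7/10z)y_n
  y_{n+1}/y_n = 1 + 4/11z + 7/11z(1+7/10z) = 1 + z + 49/110z²
  ⇒ R(z) = 1 + z + 49/110z².

Solve |R(x)|<1 on ℝ⁻.
x=-1.23: |R|=0.4439
R=1: x+49/110x²=0 ⇒ x=−110/49=-2.2449; min R=1−1/(4·49/110)=0.4388>−1
Confirm numerically:
  x=-1.954: |R|=0.74680 <1
  x=-1.734: |R|=0.60537 <1
  x=-1.130: |R|=0.43880 <1
  x=-2.619: |R|=1.43644 >1
  x=-2.460: |R|=1.23571 >1
So |R|<1 on (-2.2449, 0).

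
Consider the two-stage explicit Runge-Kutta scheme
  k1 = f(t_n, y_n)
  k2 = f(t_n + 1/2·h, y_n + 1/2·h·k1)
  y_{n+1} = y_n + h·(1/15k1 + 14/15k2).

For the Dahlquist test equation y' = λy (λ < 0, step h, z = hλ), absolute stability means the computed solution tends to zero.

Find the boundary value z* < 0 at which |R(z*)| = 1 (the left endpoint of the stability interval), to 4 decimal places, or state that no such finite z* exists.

z* = -2.1429.

With y'=λy (z=hλ):
  k1=λy_n ⇒ h·k1=z·y_n;  k2=λ(1+1/2z)y_n ⇒ h·k2=z(1+1/2z)y_n
  y_{n+1}/y_n = 1 + 1/15z + 14/15z(1+1/2z) = 1 + z + 7/15z²
  R(z) = 1 + z + 7/15z².

Solve |R(x)|<1 on ℝ⁻.
x=-1.44: |R|=0.5277
R=1: x+7/15x²=0 ⇒ x=−15/7=-2.1429; min R=1−1/(4·7/15)=0.4643>−1
Confirm numerically:
  x=-1.723: |R|=0.66241 <1
  x=-1.702: |R|=0.64984 <1
  x=-1.492: |R|=0.54683 <1
  x=-1.073: |R|=0.46429 <1
  x=-2.576: |R|=1.52070 >1
  x=-2.432: |R|=1.32816 >1
  x=-2.334: |R|=1.20819 >1
Interval (-2.1429, 0).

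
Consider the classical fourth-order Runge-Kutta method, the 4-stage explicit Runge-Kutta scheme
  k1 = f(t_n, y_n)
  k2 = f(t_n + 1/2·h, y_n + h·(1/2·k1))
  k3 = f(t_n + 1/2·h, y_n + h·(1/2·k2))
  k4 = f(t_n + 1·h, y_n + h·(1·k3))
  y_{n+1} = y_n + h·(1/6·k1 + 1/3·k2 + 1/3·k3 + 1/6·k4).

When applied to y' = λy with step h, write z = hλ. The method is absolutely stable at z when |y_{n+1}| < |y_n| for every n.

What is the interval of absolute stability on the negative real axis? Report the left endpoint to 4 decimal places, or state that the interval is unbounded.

z∈(-2.7853,0).

Test eqn y'=λy, z=hλ:
  order 4, 4-stage ⇒ R(z)=1+z+z^2/2+z^3/6+z^4/24
  (e.g. R(-0.77)=0.46501, |R|=0.46501)

Solve |R(x)|<1 on ℝ⁻.
x=-0.77: |R|=0.4650
|R(-2.55)|=0.6995 |R(-2.01)|=0.3367 |R(-1.15)|=0.3306
Bisect:
  x_lo=-3.4484 |R|=2.5548  x_hi=-0.3336 |R|=0.7164
  mid=-1.89100 |R|=0.30273 →hi
  mid=-2.66969 |R|=0.83925 →hi
  mid=-3.05904 |R|=1.49750 →lo
  mid=-2.86436 |R|=1.12591 →lo
  mid=-2.76703 |R|=0.97281 →hi
  mid=-2.81570 |R|=1.04681 →lo
  mid=-2.79136 |R|=1.00919 →lo
  mid=-2.77920 |R|=0.99084 →hi
  mid=-2.78528 |R|=0.99998 →hi
  mid=-2.78832 |R|=1.00457 →lo
  ...
  [-2.78547,-2.78528] ⇒ x*=-2.7853
So |R|<1 on (-2.7853, 0).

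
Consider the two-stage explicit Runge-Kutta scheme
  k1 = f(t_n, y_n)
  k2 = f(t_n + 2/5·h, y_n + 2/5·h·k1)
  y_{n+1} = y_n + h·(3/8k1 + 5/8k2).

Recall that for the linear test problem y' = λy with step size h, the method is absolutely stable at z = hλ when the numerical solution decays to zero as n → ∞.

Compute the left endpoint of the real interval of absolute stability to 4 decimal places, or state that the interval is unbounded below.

With y'=λy (z=hλ):
  k1=λy_n ⇒ h·k1=z·y_n;  k2=λ(1+2/5z)y_n ⇒ h·k2=z(1+2/5z)y_n
  y_{n+1}/y_n = 1 + 3/8z + 5/8z(1+2/5z) = 1 + z + 1/4z²
  ⇒ R(z) = 1 + z + 1/4z².

Boundary: |R(x)|=1, x<0.
x=-1.78: |R|=0.0121
R=1: x+1/4x²=0 ⇒ x=−4=-4.0000; min R=1−1/(4·1/4)=0.0000>−1
Confirm numerically:
  x=-3.747: |R|=0.76300 <1
  x=-3.303: |R|=0.42445 <1
  x=-3.283: |R|=0.41152 <1
  x=-1.732: |R|=0.01796 <1
  x=-4.578: |R|=1.66152 >1
  x=-4.508: |R|=1.57252 >1
Interval (-4.0000, 0).

left endpoint -4.0000.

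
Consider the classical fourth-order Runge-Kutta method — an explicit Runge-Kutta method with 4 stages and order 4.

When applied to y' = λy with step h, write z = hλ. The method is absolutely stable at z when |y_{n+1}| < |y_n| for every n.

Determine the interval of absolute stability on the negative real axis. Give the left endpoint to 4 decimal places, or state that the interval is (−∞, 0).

Set f=λy, z=hλ:
  order 4, 4-stage ⇒ R(z)=1+z+z^2/2+z^3/6+z^4/24
  (e.g. R(-1.68)=0.27284, |R|=0.27284)

Find x<0 with |R(x)|<1.
x=-1.68: |R|=0.2728
|R(-2.6)|=0.7547 |R(-2.43)|=0.5838 |R(-0.94)|=0.3959
Bisect:
  x_lo=-3.3051 |R|=2.1114  x_hi=-0.3877 |R|=0.6787
  mid=-1.84643 |R|=0.29335 →hi
  mid=-2.57577 |R|=0.72741 →hi
  mid=-2.94045 |R|=1.26026 →lo
  mid=-2.75811 |R|=0.95978 →hi
  mid=-2.84928 |R|=1.10083 →lo
  mid=-2.80369 |R|=1.02810 →lo
  mid=-2.78090 |R|=0.99340 →hi
  mid=-2.79230 |R|=1.01061 →lo
  mid=-2.78660 |R|=1.00197 →lo
  ...
  [-2.78535,-2.78518] ⇒ x*=-2.7853
Interval (-2.7853, 0).

(-2.7853, 0).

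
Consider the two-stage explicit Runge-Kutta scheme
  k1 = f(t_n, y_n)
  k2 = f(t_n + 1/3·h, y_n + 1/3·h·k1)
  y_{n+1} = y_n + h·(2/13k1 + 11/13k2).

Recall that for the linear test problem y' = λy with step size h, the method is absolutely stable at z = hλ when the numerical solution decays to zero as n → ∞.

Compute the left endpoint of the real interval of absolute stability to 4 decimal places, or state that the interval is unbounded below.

On y'=λy, z=hλ:
  k1=λy_n ⇒ h·k1=z·y_n;  k2=λ(1+1/3z)y_n ⇒ h·k2=z(1+1/3z)y_n
  y_{n+1}/y_n = 1 + 2/13z + 11/13z(1+1/3z) = 1 + z + 11/39z²
  ⇒ R(z) = 1 + z + 11/39z².

Boundary: |R(x)|=1, x<0.
x=-1.48: |R|=0.1378
R=1: x+11/39x²=0 ⇒ x=−39/11=-3.5455; min R=1−1/(4·11/39)=0.1136>−1
Confirm numerically:
  x=-3.296: |R|=0.76810 <1
  x=-3.028: |R|=0.55807 <1
  x=-2.964: |R|=0.51390 <1
  x=-2.629: |R|=0.32044 <1
  x=-4.124: |R|=1.67295 >1
  x=-3.942: |R|=1.44090 >1
  x=-3.585: |R|=1.03999 >1
So |R|<1 on (-3.5455, 0).

z* = -3.5455.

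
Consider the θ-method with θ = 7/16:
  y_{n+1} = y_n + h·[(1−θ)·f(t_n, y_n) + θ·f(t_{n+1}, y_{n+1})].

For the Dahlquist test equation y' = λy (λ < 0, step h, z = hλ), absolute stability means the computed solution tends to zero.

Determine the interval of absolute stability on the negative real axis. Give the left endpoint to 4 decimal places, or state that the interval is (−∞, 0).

Test eqn y'=λy, z=hλ:
  y_{n+1} = y_n + z·[9/16·y_n + 7/16·y_{n+1}] ⇒ (1 − 7/16z)y_{n+1} = (1 + 9/16z)y_n
  so R(z) = (1 + 9/16z)/(1 − 7/16z).

Solve |R(x)|<1 on ℝ⁻.
x=-0.39: |R|=0.6668
R=−1: 1+9/16x = −1+7/16x ⇒ -1/8x=2 ⇒ x=2/(-1/8)=-16.0000
Confirm numerically:
  x=-14.652: |R|=0.97726 <1
  x=-13.387: |R|=0.95236 <1
  x=-12.023: |R|=0.92059 <1
  x=-16.441: |R|=1.00673 >1
  x=-16.089: |R|=1.00138 >1
  x=-16.072: |R|=1.00112 >1
Stable set (-16.0000, 0).

(-16.0000, 0).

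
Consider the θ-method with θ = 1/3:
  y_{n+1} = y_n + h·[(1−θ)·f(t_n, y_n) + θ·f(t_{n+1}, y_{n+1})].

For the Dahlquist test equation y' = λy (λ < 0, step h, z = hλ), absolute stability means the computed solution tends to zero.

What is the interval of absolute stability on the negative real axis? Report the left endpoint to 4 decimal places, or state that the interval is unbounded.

Test eqn y'=λy, z=hλ:
  y_{n+1} = y_n + z·[2/3·y_n + 1/3·y_{n+1}] ⇒ (1 − 1/3z)y_{n+1} = (1 + 2/3z)y_n
  ⇒ R(z) = (1 + 2/3z)/(1 − 1/3z).

Boundary: |R(x)|=1, x<0.
x=-0.33: |R|=0.7027
R=−1: 1+2/3x = −1+1/3x ⇒ -1/3x=2 ⇒ x=2/(-1/3)=-6.0000
Confirm numerically:
  x=-4.508: |R|=0.80128 <1
  x=-3.268: |R|=0.56414 <1
  x=-2.923: |R|=0.48050 <1
  x=-2.710: |R|=0.42382 <1
  x=-6.486: |R|=1.05123 >1
  x=-6.360: |R|=1.03846 >1
Stable set (-6.0000, 0).

z∈(-6.0000,0).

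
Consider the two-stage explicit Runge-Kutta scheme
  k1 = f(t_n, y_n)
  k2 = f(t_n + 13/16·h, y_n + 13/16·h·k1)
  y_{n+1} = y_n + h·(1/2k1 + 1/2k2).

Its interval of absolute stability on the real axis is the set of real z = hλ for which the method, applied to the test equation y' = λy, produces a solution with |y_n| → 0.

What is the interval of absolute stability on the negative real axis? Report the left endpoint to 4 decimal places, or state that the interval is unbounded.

Test eqn y'=λy, z=hλ:
  k1=λy_n ⇒ h·k1=z·y_n;  k2=λ(1+13/16z)y_n ⇒ h·k2=z(1+13/16z)y_n
  y_{n+1}/y_n = 1 + 1/2z + 1/2z(1+13/16z) = 1 + z + 13/32z²
  Hence R(z) = 1 + z + 13/32z².

Boundary: |R(x)|=1, x<0.
x=-0.85: |R|=0.4435
R=1: x+13/32x²=0 ⇒ x=−32/13=-2.4615; min R=1−1/(4·13/32)=0.3846>−1
Confirm numerically:
  x=-2.166: |R|=0.73994 <1
  x=-1.770: |R|=0.50274 <1
  x=-1.271: |R|=0.38527 <1
  x=-2.918: |R|=1.54111 >1
  x=-2.630: |R|=1.17999 >1
  x=-2.598: |R|=1.14403 >1
So |R|<1 on (-2.4615, 0).

z∈(-2.4615,0).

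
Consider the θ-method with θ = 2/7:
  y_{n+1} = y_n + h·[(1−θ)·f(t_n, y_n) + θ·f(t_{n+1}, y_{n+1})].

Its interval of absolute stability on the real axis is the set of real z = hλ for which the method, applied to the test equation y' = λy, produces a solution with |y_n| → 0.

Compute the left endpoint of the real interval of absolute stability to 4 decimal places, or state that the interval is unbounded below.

With y'=λy (z=hλ):
  y_{n+1} = y_n + z·[5/7·y_n + 2/7·y_{n+1}] ⇒ (1 − 2/7z)y_{n+1} = (1 + 5/7z)y_n
  Hence R(z) = (1 + 5/7z)/(1 − 2/7z).

Boundary: |R(x)|=1, x<0.
x=-1.11: |R|=0.1573
R=−1: 1+5/7x = −1+2/7x ⇒ -3/7x=2 ⇒ x=2/(-3/7)=-4.6667
Confirm numerically:
  x=-3.771: |R|=0.81522 <1
  x=-3.661: |R|=0.78935 <1
  x=-3.463: |R|=0.74070 <1
  x=-5.249: |R|=1.09984 >1
  x=-5.219: |R|=1.09502 >1
  x=-4.838: |R|=1.03082 >1
So |R|<1 on (-4.6667, 0).

z* = -4.6667.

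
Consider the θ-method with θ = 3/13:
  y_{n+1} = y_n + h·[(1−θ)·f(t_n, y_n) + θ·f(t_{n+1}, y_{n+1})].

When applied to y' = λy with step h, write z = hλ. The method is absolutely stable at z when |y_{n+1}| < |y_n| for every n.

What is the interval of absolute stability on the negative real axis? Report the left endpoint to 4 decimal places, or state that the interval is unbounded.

(-3.7143, 0).

Test eqn y'=λy, z=hλ:
  y_{n+1} = y_n + z·[10/13·y_n + 3/13·y_{n+1}] ⇒ (1 − 3/13z)y_{n+1} = (1 + 10/13z)y_n
  so R(z) = (1 + 10/13z)/(1 − 3/13z).

Solve |R(x)|<1 on ℝ⁻.
x=-0.48: |R|=0.5679
R=−1: 1+10/13x = −1+3/13x ⇒ -7/13x=2 ⇒ x=2/(-7/13)=-3.7143
Confirm numerically:
  x=-3.237: |R|=0.85289 <1
  x=-3.186: |R|=0.83607 <1
  x=-2.662: |R|=0.64900 <1
  x=-1.766: |R|=0.25467 <1
  x=-4.117: |R|=1.11120 >1
  x=-3.941: |R|=1.06393 >1
Stable set (-3.7143, 0).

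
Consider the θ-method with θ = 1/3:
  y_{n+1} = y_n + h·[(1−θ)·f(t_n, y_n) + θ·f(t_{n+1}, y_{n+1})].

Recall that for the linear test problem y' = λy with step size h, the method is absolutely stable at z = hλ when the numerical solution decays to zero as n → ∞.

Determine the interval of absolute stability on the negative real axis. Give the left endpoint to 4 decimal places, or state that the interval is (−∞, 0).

On y'=λy, z=hλ:
  y_{n+1} = y_n + z·[2/3·y_n + 1/3·y_{n+1}] ⇒ (1 − 1/3z)y_{n+1} = (1 + 2/3z)y_n
  Hence R(z) = (1 + 2/3z)/(1 − 1/3z).

Find x<0 with |R(x)|<1.
x=-1.48: |R|=0.0089
R=−1: 1+2/3x = −1+1/3x ⇒ -1/3x=2 ⇒ x=2/(-1/3)=-6.0000
Confirm numerically:
  x=-4.025: |R|=0.71886 <1
  x=-3.172: |R|=0.54180 <1
  x=-2.569: |R|=0.38391 <1
  x=-6.461: |R|=1.04873 >1
  x=-6.196: |R|=1.02131 >1
Interval (-6.0000, 0).

z∈(-6.0000,0).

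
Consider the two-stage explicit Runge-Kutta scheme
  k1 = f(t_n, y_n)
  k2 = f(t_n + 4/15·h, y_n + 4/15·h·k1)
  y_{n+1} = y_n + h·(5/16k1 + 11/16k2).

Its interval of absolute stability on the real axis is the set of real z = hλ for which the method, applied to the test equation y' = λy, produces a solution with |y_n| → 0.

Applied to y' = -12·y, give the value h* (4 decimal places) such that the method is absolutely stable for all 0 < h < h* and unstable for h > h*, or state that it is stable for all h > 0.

(-5.4545,0); λ=-12 ⇒ h* = (60/11)/12 = 0.4545.

Set f=λy, z=hλ:
  k1=λy_n ⇒ h·k1=z·y_n;  k2=λ(1+4/15z)y_n ⇒ h·k2=z(1+4/15z)y_n
  y_{n+1}/y_n = 1 + 5/16z + 11/16z(1+4/15z) = 1 + z + 11/60z²
  Hence R(z) = 1 + z + 11/60z².

Need |R(x)|<1, x<0.
x=-0.92: |R|=0.2352
R=1: x+11/60x²=0 ⇒ x=−60/11=-5.4545; min R=1−1/(4·11/60)=-0.3636>−1
Confirm numerically:
  x=-5.160: |R|=0.72136 <1
  x=-4.275: |R|=0.07553 <1
  x=-3.487: |R|=0.25782 <1
  x=-5.829: |R|=1.40016 >1
  x=-5.715: |R|=1.27289 >1
Interval (-5.4545, 0).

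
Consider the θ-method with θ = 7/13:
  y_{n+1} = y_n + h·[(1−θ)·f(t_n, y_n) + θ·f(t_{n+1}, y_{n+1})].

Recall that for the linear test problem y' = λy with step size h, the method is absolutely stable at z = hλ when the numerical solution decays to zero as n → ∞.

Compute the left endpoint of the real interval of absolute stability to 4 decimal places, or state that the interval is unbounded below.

(−∞, 0) — no finite endpoint.

Test eqn y'=λy, z=hλ:
  y_{n+1} = y_n + z·[6/13·y_n + 7/13·y_{n+1}] ⇒ (1 − 7/13z)y_{n+1} = (1 + 6/13z)y_n
  ⇒ R(z) = (1 + 6/13z)/(1 − 7/13z).

Find x<0 with |R(x)|<1.
x=-1.6: |R|=0.1405
x=-2: |R|=0.0370
x=-10: |R|=0.5663
x=-100: |R|=0.8233
θ=7/13≥1/2 ⇒ |1+6/13x|<|1−7/13x| ∀x<0 ⇒ unbounded interval.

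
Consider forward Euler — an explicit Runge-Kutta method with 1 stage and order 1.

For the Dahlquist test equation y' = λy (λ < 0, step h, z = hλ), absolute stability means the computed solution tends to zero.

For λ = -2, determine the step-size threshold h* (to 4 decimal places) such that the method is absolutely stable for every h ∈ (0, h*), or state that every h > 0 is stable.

(-2.0000,0); λ=-2 ⇒ h* = 1.0000.

Test eqn y'=λy, z=hλ:
  order 1, 1-stage ⇒ R(z)=1+z
  (e.g. R(-1)=0.00000, |R|=0.00000)

Solve |R(x)|<1 on ℝ⁻.
x=-1: |R|=0.0000
|R(-1.89)|=0.8900 |R(-0.96)|=0.0400 |R(-0.6)|=0.4000
Bisect:
  x_lo=-2.8124 |R|=1.8124  x_hi=-0.0982 |R|=0.9018
  mid=-1.45535 |R|=0.45535 →hi
  mid=-2.13390 |R|=1.13390 →lo
  mid=-1.79462 |R|=0.79462 →hi
  mid=-1.96426 |R|=0.96426 →hi
  mid=-2.04908 |R|=1.04908 →lo
  mid=-2.00667 |R|=1.00667 →lo
  mid=-1.98546 |R|=0.98546 →hi
  mid=-1.99607 |R|=0.99607 →hi
  ...
  [-2.00004,-1.99988] ⇒ x*=-2.0000
So |R|<1 on (-2.0000, 0).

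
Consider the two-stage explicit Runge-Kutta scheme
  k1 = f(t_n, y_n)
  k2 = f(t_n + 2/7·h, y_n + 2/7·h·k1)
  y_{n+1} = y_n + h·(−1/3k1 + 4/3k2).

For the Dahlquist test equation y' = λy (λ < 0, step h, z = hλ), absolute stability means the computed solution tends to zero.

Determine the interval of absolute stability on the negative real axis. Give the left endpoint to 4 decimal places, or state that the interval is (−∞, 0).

(-2.6250, 0).

With y'=λy (z=hλ):
  k1=λy_n ⇒ h·k1=z·y_n;  k2=λ(1+2/7z)y_n ⇒ h·k2=z(1+2/7z)y_n
  y_{n+1}/y_n = 1 − 1/3z + 4/3z(1+2/7z) = 1 + z + 8/21z²
  Hence R(z) = 1 + z + 8/21z².

Need |R(x)|<1, x<0.
x=-0.74: |R|=0.4686
R=1: x+8/21x²=0 ⇒ x=−21/8=-2.6250; min R=1−1/(4·8/21)=0.3438>−1
Confirm numerically:
  x=-2.325: |R|=0.73429 <1
  x=-1.829: |R|=0.44538 <1
  x=-1.380: |R|=0.34549 <1
  x=-2.936: |R|=1.34785 >1
  x=-2.707: |R|=1.08456 >1
Stable set (-2.6250, 0).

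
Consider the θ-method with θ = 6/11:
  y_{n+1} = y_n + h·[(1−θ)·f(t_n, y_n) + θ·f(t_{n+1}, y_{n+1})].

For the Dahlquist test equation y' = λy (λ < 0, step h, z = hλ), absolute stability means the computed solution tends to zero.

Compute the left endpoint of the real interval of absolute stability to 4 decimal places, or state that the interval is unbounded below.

(−∞, 0) — no finite endpoint.

On y'=λy, z=hλ:
  y_{n+1} = y_n + z·[5/11·y_n + 6/11·y_{n+1}] ⇒ (1 − 6/11z)y_{n+1} = (1 + 5/11z)y_n
  R(z) = (1 + 5/11z)/(1 − 6/11z).

Boundary: |R(x)|=1, x<0.
x=-0.45: |R|=0.6387
x=-2: |R|=0.0435
x=-10: |R|=0.5493
x=-100: |R|=0.8003
θ=6/11≥1/2 ⇒ |1+5/11x|<|1−6/11x| ∀x<0 ⇒ unbounded interval.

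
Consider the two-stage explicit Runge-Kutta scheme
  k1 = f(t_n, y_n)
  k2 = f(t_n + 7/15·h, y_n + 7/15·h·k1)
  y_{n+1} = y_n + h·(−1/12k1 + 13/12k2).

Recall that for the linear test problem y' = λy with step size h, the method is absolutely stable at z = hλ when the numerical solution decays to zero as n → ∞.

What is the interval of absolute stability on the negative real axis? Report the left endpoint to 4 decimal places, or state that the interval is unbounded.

z∈(-1.9780,0).

Set f=λy, z=hλ:
  k1=λy_n ⇒ h·k1=z·y_n;  k2=λ(1+7/15z)y_n ⇒ h·k2=z(1+7/15z)y_n
  y_{n+1}/y_n = 1 − 1/12z + 13/12z(1+7/15z) = 1 + z + 91/180z²
  Hence R(z) = 1 + z + 91/180z².

Solve |R(x)|<1 on ℝ⁻.
x=-0.66: |R|=0.5602
R=1: x+91/180x²=0 ⇒ x=−180/91=-1.9780; min R=1−1/(4·91/180)=0.5055>−1
Confirm numerically:
  x=-1.507: |R|=0.64114 <1
  x=-1.362: |R|=0.57583 <1
  x=-1.233: |R|=0.53559 <1
  x=-1.147: |R|=0.51811 <1
  x=-2.244: |R|=1.30174 >1
  x=-2.190: |R|=1.23469 >1
Stable set (-1.9780, 0).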